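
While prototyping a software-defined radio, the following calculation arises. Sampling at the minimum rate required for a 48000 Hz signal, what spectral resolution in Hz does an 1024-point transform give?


Step 1 — Nyquist sampling rate:
fs = 2 * fmax = 2 * 48000 = 96000 Hz

Step 2 — DFT bin spacing:
df = fs / N = 96000 / 1024 = 93.75 Hz

93.75 Hz


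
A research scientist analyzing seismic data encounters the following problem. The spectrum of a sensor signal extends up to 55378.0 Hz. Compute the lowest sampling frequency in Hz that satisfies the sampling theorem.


The Nyquist rate is twice the maximum frequency component.
fs_min = 2 * fmax
      = 2 * 55378.0
      = 110756.0 Hz

110756.0


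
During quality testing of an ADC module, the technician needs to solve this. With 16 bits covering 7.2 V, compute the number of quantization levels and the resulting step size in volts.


Step 1 — number of quantization levels:
L = 2^N = 2^16 = 65536

Step 2 — LSB step size:
delta = Vfs / L
      = 7.2 / 65536
      = 0.00010986 V

Levels = 65536; step size = 0.00010986 V


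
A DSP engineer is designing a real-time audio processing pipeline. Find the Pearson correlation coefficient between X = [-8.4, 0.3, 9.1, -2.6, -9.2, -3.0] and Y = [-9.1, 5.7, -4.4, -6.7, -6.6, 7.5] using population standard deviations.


Pearson correlation coefficient (population):
r = cov(X,Y) / (std(X) * std(Y))
Mean X = -2.3, Mean Y = -2.2667
Cov(X,Y) = 10.411667
Std(X) = 6.084406, Std(Y) = 6.43601
r = 0.2659

0.2659


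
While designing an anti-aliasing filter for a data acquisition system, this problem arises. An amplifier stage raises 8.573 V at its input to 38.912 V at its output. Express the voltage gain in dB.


Voltage gain in dB:
G = 20 * log10(Vout / Vin)
  = 20 * log10(38.912 / 8.573)
  = 20 * log10(4.538901)
  = 20 * 0.656951
  = 13.14 dB

13.14 dB


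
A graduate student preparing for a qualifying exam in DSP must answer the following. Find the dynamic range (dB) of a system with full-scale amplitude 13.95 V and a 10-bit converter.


Dynamic range from full-scale to LSB:
V_min = V_max / 2^bits = 13.95 / 2^10
DR = 20 * log10(V_max / V_min)
   = 20 * log10(2^10)
   = 20 * 10 * log10(2)
   = 60.21 dB

60.21 dB


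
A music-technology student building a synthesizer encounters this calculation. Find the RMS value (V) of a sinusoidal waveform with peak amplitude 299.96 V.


RMS voltage for a sinusoidal waveform:
V_rms = V_peak / sqrt(2)
      = 299.96 / 1.414214
      = 212.104 V

212.104 V


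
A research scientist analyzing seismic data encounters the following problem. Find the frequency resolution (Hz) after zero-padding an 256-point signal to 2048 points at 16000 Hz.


Frequency resolution after zero-padding:
N_padded = 256 * 8 = 2048
df = fs / N_padded
   = 16000 / 2048
   = 7.8125 Hz

7.8125 Hz


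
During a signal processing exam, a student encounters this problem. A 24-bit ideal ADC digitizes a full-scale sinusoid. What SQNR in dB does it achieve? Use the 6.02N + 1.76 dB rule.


Theoretical SNR for a full-scale sinusoid:
SNR = 6.02 * N + 1.76
    = 6.02 * 24 + 1.76
    = 144.48 + 1.76
    = 146.24 dB

146.24 dB


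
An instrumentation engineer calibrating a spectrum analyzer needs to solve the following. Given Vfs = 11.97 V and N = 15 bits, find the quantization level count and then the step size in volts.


Step 1 — number of quantization levels:
L = 2^N = 2^15 = 32768

Step 2 — LSB step size:
delta = Vfs / L
      = 11.97 / 32768
      = 0.0003653 V

Levels = 32768; step size = 0.0003653 V


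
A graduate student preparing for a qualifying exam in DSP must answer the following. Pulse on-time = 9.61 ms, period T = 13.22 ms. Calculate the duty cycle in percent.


Duty cycle as a percentage:
DC = (t_on / T) * 100
   = (9.61 / 13.22) * 100
   = 0.726929 * 100
   = 72.69 %

72.69 %


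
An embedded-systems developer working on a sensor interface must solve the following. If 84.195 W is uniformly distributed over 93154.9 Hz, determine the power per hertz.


Power spectral density:
PSD = P / BW
    = 84.195 / 93154.9
    = 0.00090382 W/Hz

0.00090382 W/Hz


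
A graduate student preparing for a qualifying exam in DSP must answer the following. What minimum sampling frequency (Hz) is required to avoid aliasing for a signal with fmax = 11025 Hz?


The Nyquist rate is twice the maximum frequency component.
fs_min = 2 * fmax
      = 2 * 11025
      = 22050 Hz

22050


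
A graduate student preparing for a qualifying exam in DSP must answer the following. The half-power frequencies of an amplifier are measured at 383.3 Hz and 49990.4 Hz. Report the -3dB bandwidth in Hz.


Bandwidth is the difference of -3dB frequencies:
BW = f_high - f_low
   = 49990.4 - 383.3
   = 49607.1 Hz

49607.1 Hz


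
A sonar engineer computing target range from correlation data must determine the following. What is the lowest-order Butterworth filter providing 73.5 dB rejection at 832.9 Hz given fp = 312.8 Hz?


Butterworth filter order formula:
n = log10(10^(A/10) - 1) / (2 * log10(f_stop/f_pass))
10^(73.5/10) - 1 = 22387210.3857
f_stop/f_pass = 832.9 / 312.8 = 2.6627
n = 8.6404 -> ceil = 9

9


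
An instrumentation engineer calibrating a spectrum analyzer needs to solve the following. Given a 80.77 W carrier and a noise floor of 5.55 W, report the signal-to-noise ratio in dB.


SNR in decibels:
SNR = 10 * log10(Ps / Pn)
    = 10 * log10(80.77 / 5.55)
    = 10 * log10(14.5532)
    = 10 * 1.163
    = 11.63 dB

11.63 dB


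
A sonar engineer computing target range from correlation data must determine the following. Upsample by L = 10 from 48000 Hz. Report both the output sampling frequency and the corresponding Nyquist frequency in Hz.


Step 1 — output sample rate after interpolation by L:
fs_out = L * fs_in = 10 * 48000 = 480000 Hz

Step 2 — Nyquist frequency of the output stream:
f_Nyq = fs_out / 2 = 480000 / 2 = 240000.0 Hz

fs_out = 480000 Hz; f_Nyquist = 240000.0 Hz


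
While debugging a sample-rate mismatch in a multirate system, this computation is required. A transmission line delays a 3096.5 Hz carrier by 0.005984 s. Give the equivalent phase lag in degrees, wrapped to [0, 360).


Phase shift from frequency and time delay:
phi = 360 * f * t_delay
    = 360 * 3096.5 * 0.005984
    = 6670.6 degrees
    mod 360 = 190.6 degrees

190.6 degrees


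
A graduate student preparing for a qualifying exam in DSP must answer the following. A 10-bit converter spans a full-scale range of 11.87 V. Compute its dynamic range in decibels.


Dynamic range from full-scale to LSB:
V_min = V_max / 2^bits = 11.87 / 2^10
DR = 20 * log10(V_max / V_min)
   = 20 * log10(2^10)
   = 20 * 10 * log10(2)
   = 60.21 dB

60.21 dB


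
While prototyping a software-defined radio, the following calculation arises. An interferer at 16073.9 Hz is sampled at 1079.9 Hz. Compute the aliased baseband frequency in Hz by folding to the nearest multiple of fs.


Compute the nearest integer multiple of fs to the signal:
n = round(16073.9 / 1079.9) = 15
f_alias = |16073.9 - 15 * 1079.9|
        = |16073.9 - 16198.5|
        = 124.6 Hz

124.6


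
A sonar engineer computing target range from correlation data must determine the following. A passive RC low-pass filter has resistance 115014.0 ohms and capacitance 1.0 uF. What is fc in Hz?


Cutoff frequency of a first-order RC filter:
fc = 1 / (2 * pi * R * C)
C = 1.0 uF = 1e-06 F
fc = 1 / (2 * pi * 115014.0 * 1e-06)
   = 1 / 0.72265427491995
   = 1.383788 Hz

1.383788 Hz


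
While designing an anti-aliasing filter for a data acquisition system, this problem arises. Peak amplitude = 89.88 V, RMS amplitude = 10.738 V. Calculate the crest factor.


Crest factor is the ratio of peak to RMS:
CF = V_peak / V_rms
   = 89.88 / 10.738
   = 8.3703

8.3703


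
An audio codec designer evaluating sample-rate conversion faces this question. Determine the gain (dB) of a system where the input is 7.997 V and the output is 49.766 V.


Voltage gain in dB:
G = 20 * log10(Vout / Vin)
  = 20 * log10(49.766 / 7.997)
  = 20 * log10(6.223084)
  = 20 * 0.794006
  = 15.88 dB

15.88 dB


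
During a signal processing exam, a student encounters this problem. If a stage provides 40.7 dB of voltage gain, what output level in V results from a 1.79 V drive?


Output voltage from dB gain:
V_out = V_in * 10^(gain_dB / 20)
      = 1.79 * 10^(40.7 / 20)
      = 1.79 * 108.392691
      = 194.0229 V

194.0229 V


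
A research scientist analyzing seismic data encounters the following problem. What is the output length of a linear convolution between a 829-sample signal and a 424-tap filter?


Linear convolution output length:
L = N + M - 1
  = 829 + 424 - 1
  = 1252 samples

1252


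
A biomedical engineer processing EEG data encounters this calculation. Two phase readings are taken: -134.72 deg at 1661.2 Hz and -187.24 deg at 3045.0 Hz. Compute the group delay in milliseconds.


Group delay from phase difference:
tau = -d(phi)/d(omega)
d(phi) = -52.52 deg = -0.916647 rad
d(omega) = 2*pi*(3045.0 - 1661.2) = 8694.6718 rad/s
tau = -(-0.916647) / 8694.6718
    = 0.1054 ms

0.1054 ms


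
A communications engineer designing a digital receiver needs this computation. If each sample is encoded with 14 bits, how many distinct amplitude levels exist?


Number of quantization levels = 2^N
= 2^14
= 16384

16384


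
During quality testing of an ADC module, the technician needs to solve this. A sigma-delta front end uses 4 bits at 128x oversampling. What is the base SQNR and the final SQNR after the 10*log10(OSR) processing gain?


Step 1 — baseline SQNR at Nyquist:
SQNR_base = 6.02*N + 1.76
          = 6.02*4 + 1.76
          = 25.84 dB

Step 2 — oversampling processing gain:
G = 10*log10(OSR) = 10*log10(128) = 21.07 dB

Step 3 — total:
SQNR_total = 25.84 + 21.07 = 46.91 dB

Base SQNR = 25.84 dB; oversampled SQNR = 46.91 dB


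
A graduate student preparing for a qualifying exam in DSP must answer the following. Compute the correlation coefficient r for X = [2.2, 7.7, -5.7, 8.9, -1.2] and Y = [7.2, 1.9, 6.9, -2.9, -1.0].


Pearson correlation coefficient (population):
r = cov(X,Y) / (std(X) * std(Y))
Mean X = 2.38, Mean Y = 2.42
Cov(X,Y) = -12.4536
Std(X) = 5.457985, Std(Y) = 4.078921
r = -0.5594

-0.5594


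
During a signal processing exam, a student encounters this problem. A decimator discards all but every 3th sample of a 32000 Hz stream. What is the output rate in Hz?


Decimation reduces the sample rate:
fs_out = fs_in / M
       = 32000 / 3
       = 10666.6667 Hz

10666.6667 Hz


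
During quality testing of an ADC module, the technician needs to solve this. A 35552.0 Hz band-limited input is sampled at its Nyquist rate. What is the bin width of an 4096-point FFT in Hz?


Step 1 — Nyquist sampling rate:
fs = 2 * fmax = 2 * 35552.0 = 71104.0 Hz

Step 2 — DFT bin spacing:
df = fs / N = 71104.0 / 4096 = 17.3594 Hz

17.3594 Hz


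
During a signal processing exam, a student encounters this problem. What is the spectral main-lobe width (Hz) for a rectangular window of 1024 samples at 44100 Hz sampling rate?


Main lobe width for a rectangular window:
Width = 2 * fs / N
      = 2 * 44100 / 1024
      = 88200 / 1024
      = 86.133 Hz

86.133 Hz


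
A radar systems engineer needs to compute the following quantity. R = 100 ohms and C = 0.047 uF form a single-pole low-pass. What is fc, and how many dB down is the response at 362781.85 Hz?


Step 1 — cutoff frequency:
fc = 1 / (2*pi*R*C)
C = 0.047 uF = 4.7e-08 F
fc = 1 / (2*pi*100*4.7e-08)
   = 33862.754 Hz

Step 2 — magnitude at f = 362781.85 Hz:
|H(f)| = 1 / sqrt(1 + (f/fc)^2)
f/fc = 362781.85 / 33862.754 = 10.7133
|H| = 1 / sqrt(1 + 114.774797) = 0.0929379
|H|_dB = 20*log10(0.0929379) = -20.64 dB

fc = 33862.754 Hz; |H(362781.85 Hz)| = -20.64 dB


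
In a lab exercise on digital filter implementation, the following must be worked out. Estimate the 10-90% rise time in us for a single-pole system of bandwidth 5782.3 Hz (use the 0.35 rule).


Rise time from bandwidth relationship:
tr = 0.35 / BW
   = 0.35 / 5782.3
   = 6.052954707e-05 s
   = 60.5295 us

60.5295 us


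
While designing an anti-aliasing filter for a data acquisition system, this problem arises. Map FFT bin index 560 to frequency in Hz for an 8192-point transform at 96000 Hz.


Frequency of DFT bin k:
f_k = k * fs / N
    = 560 * 96000 / 8192
    = 53760000 / 8192
    = 6562.5 Hz

6562.5 Hz


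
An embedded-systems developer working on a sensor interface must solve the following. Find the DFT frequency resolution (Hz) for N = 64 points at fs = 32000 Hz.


DFT frequency resolution:
df = fs / N
   = 32000 / 64
   = 500.0 Hz

500.0 Hz


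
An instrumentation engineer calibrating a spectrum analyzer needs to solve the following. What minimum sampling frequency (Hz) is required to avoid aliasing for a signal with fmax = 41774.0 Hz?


The Nyquist rate is twice the maximum frequency component.
fs_min = 2 * fmax
      = 2 * 41774.0
      = 83548.0 Hz

83548.0


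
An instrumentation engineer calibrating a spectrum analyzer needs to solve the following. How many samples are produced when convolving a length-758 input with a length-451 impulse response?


Linear convolution output length:
L = N + M - 1
  = 758 + 451 - 1
  = 1208 samples

1208


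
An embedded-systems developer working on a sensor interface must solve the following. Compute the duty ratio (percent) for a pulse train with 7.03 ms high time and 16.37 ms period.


Duty cycle as a percentage:
DC = (t_on / T) * 100
   = (7.03 / 16.37) * 100
   = 0.429444 * 100
   = 42.94 %

42.94 %


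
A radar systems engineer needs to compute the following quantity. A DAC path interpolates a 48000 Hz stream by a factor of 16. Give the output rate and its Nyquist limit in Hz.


Step 1 — output sample rate after interpolation by L:
fs_out = L * fs_in = 16 * 48000 = 768000 Hz

Step 2 — Nyquist frequency of the output stream:
f_Nyq = fs_out / 2 = 768000 / 2 = 384000.0 Hz

fs_out = 768000 Hz; f_Nyquist = 384000.0 Hz


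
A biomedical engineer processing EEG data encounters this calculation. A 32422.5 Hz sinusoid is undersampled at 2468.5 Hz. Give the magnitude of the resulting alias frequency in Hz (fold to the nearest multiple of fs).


Compute the nearest integer multiple of fs to the signal:
n = round(32422.5 / 2468.5) = 13
f_alias = |32422.5 - 13 * 2468.5|
        = |32422.5 - 32090.5|
        = 332.0 Hz

332.0


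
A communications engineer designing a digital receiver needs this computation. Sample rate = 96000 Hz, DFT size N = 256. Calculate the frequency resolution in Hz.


DFT frequency resolution:
df = fs / N
   = 96000 / 256
   = 375.0 Hz

375.0 Hz


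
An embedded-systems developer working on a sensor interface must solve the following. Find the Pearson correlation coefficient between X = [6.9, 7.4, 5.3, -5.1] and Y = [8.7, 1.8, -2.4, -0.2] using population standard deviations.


Pearson correlation coefficient (population):
r = cov(X,Y) / (std(X) * std(Y))
Mean X = 3.625, Mean Y = 1.975
Cov(X,Y) = 8.253125
Std(X) = 5.096751, Std(Y) = 4.157147
r = 0.3895

0.3895


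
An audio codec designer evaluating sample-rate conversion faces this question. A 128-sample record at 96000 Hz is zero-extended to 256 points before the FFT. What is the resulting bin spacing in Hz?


Frequency resolution after zero-padding:
N_padded = 128 * 2 = 256
df = fs / N_padded
   = 96000 / 256
   = 375.0 Hz

375.0 Hz


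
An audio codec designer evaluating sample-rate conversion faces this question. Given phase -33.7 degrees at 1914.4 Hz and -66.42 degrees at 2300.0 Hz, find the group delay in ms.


Group delay from phase difference:
tau = -d(phi)/d(omega)
d(phi) = -32.72 deg = -0.571072 rad
d(omega) = 2*pi*(2300.0 - 1914.4) = 2422.7963 rad/s
tau = -(-0.571072) / 2422.7963
    = 0.2357 ms

0.2357 ms


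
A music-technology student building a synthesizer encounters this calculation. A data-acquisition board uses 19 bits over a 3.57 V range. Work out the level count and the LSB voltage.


Step 1 — number of quantization levels:
L = 2^N = 2^19 = 524288

Step 2 — LSB step size:
delta = Vfs / L
      = 3.57 / 524288
      = 6.81e-06 V

Levels = 524288; step size = 6.81e-06 V


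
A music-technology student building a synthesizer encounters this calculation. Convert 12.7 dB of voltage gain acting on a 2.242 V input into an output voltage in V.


Output voltage from dB gain:
V_out = V_in * 10^(gain_dB / 20)
      = 2.242 * 10^(12.7 / 20)
      = 2.242 * 4.315191
      = 9.6747 V

9.6747 V


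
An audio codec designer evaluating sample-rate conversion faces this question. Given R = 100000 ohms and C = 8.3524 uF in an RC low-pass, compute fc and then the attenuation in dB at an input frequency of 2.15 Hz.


Step 1 — cutoff frequency:
fc = 1 / (2*pi*R*C)
C = 8.3524 uF = 8.3524e-06 F
fc = 1 / (2*pi*100000*8.3524e-06)
   = 0.19055 Hz

Step 2 — magnitude at f = 2.15 Hz:
|H(f)| = 1 / sqrt(1 + (f/fc)^2)
f/fc = 2.15 / 0.19055 = 11.283128
|H| = 1 / sqrt(1 + 127.308977) = 0.0882819
|H|_dB = 20*log10(0.0882819) = -21.08 dB

fc = 0.19055 Hz; |H(2.15 Hz)| = -21.08 dB


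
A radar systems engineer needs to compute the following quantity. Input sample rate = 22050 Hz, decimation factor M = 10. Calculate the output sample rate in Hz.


Decimation reduces the sample rate:
fs_out = fs_in / M
       = 22050 / 10
       = 2205.0 Hz

2205.0 Hz


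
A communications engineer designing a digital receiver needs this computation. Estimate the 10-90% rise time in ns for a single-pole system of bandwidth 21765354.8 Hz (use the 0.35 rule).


Rise time from bandwidth relationship:
tr = 0.35 / BW
   = 0.35 / 21765354.8
   = 1.608060164e-08 s
   = 16.0806 ns

16.0806 ns


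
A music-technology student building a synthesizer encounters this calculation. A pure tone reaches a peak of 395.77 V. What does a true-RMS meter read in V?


RMS voltage for a sinusoidal waveform:
V_rms = V_peak / sqrt(2)
      = 395.77 / 1.414214
      = 279.852 V

279.852 V


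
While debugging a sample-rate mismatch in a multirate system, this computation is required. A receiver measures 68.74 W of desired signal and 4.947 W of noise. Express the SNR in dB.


SNR in decibels:
SNR = 10 * log10(Ps / Pn)
    = 10 * log10(68.74 / 4.947)
    = 10 * log10(13.8953)
    = 10 * 1.1429
    = 11.43 dB

11.43 dB


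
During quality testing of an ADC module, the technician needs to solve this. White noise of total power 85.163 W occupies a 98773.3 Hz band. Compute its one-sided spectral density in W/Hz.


Power spectral density:
PSD = P / BW
    = 85.163 / 98773.3
    = 0.00086221 W/Hz

0.00086221 W/Hz


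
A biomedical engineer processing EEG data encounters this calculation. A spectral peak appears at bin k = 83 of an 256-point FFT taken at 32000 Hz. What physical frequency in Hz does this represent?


Frequency of DFT bin k:
f_k = k * fs / N
    = 83 * 32000 / 256
    = 2656000 / 256
    = 10375.0 Hz

10375.0 Hz


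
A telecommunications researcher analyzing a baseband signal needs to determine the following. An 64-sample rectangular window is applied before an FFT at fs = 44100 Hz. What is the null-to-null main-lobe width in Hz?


Main lobe width for a rectangular window:
Width = 2 * fs / N
      = 2 * 44100 / 64
      = 88200 / 64
      = 1378.125 Hz

1378.125 Hz


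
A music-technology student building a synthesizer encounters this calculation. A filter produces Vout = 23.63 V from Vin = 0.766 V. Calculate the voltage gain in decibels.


Voltage gain in dB:
G = 20 * log10(Vout / Vin)
  = 20 * log10(23.63 / 0.766)
  = 20 * log10(30.848564)
  = 20 * 1.489235
  = 29.78 dB

29.78 dB


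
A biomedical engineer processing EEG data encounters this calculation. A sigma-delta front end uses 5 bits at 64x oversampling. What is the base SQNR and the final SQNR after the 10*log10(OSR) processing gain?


Step 1 — baseline SQNR at Nyquist:
SQNR_base = 6.02*N + 1.76
          = 6.02*5 + 1.76
          = 31.86 dB

Step 2 — oversampling processing gain:
G = 10*log10(OSR) = 10*log10(64) = 18.06 dB

Step 3 — total:
SQNR_total = 31.86 + 18.06 = 49.92 dB

Base SQNR = 31.86 dB; oversampled SQNR = 49.92 dB


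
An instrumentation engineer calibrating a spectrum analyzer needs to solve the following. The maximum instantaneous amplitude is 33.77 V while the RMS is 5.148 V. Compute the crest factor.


Crest factor is the ratio of peak to RMS:
CF = V_peak / V_rms
   = 33.77 / 5.148
   = 6.5598

6.5598


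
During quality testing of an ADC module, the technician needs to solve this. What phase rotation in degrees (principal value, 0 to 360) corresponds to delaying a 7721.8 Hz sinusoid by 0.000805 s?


Phase shift from frequency and time delay:
phi = 360 * f * t_delay
    = 360 * 7721.8 * 0.000805
    = 2237.78 degrees
    mod 360 = 77.78 degrees

77.78 degrees


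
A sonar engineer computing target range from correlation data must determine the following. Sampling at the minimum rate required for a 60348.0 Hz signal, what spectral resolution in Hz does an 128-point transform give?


Step 1 — Nyquist sampling rate:
fs = 2 * fmax = 2 * 60348.0 = 120696.0 Hz

Step 2 — DFT bin spacing:
df = fs / N = 120696.0 / 128 = 942.9375 Hz

942.9375 Hz


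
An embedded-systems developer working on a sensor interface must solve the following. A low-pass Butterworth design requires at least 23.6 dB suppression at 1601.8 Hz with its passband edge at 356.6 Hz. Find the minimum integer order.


Butterworth filter order formula:
n = log10(10^(A/10) - 1) / (2 * log10(f_stop/f_pass))
10^(23.6/10) - 1 = 228.0868
f_stop/f_pass = 1601.8 / 356.6 = 4.4919
n = 1.8072 -> ceil = 2

2


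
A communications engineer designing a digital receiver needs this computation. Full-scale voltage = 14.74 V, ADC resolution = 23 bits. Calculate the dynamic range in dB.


Dynamic range from full-scale to LSB:
V_min = V_max / 2^bits = 14.74 / 2^23
DR = 20 * log10(V_max / V_min)
   = 20 * log10(2^23)
   = 20 * 23 * log10(2)
   = 138.47 dB

138.47 dB


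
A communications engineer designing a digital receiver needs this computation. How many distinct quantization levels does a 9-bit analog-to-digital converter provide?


Number of quantization levels = 2^N
= 2^9
= 512

512


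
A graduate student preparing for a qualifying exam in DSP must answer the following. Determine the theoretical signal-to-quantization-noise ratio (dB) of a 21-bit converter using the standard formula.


Theoretical SNR for a full-scale sinusoid:
SNR = 6.02 * N + 1.76
    = 6.02 * 21 + 1.76
    = 126.42 + 1.76
    = 128.18 dB

128.18 dB


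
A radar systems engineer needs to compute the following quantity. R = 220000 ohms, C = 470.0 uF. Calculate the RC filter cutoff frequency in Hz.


Cutoff frequency of a first-order RC filter:
fc = 1 / (2 * pi * R * C)
C = 470.0 uF = 0.00047 F
fc = 1 / (2 * pi * 220000 * 0.00047)
   = 1 / 649.68136076237
   = 0.001539 Hz

0.001539 Hz


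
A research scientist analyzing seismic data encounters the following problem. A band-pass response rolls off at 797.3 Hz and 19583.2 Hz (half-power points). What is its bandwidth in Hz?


Bandwidth is the difference of -3dB frequencies:
BW = f_high - f_low
   = 19583.2 - 797.3
   = 18785.9 Hz

18785.9 Hz


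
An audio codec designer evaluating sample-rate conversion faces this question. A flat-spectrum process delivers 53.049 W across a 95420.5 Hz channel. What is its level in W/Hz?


Power spectral density:
PSD = P / BW
    = 53.049 / 95420.5
    = 0.00055595 W/Hz

0.00055595 W/Hz


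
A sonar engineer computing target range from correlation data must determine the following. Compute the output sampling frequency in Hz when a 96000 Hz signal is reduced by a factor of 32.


Decimation reduces the sample rate:
fs_out = fs_in / M
       = 96000 / 32
       = 3000.0 Hz

3000.0 Hz


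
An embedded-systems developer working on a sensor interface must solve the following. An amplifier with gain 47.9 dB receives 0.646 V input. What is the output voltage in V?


Output voltage from dB gain:
V_out = V_in * 10^(gain_dB / 20)
      = 0.646 * 10^(47.9 / 20)
      = 0.646 * 248.313311
      = 160.4104 V

160.4104 V


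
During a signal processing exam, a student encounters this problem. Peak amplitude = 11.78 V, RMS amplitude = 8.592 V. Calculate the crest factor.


Crest factor is the ratio of peak to RMS:
CF = V_peak / V_rms
   = 11.78 / 8.592
   = 1.371

1.371


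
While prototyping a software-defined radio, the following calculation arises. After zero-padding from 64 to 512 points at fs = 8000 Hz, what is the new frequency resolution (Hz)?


Frequency resolution after zero-padding:
N_padded = 64 * 8 = 512
df = fs / N_padded
   = 8000 / 512
   = 15.625 Hz

15.625 Hz


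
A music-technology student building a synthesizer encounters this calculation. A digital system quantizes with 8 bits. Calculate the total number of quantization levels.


Number of quantization levels = 2^N
= 2^8
= 256

256


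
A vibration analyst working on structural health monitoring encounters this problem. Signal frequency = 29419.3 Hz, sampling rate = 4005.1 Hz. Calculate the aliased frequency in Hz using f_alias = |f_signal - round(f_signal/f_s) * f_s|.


Compute the nearest integer multiple of fs to the signal:
n = round(29419.3 / 4005.1) = 7
f_alias = |29419.3 - 7 * 4005.1|
        = |29419.3 - 28035.7|
        = 1383.6 Hz

1383.6


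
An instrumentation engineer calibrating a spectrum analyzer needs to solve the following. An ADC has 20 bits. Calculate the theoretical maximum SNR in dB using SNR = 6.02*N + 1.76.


Theoretical SNR for a full-scale sinusoid:
SNR = 6.02 * N + 1.76
    = 6.02 * 20 + 1.76
    = 120.4 + 1.76
    = 122.16 dB

122.16 dB


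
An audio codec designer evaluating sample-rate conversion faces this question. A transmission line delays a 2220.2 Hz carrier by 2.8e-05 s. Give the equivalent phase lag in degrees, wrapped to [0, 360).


Phase shift from frequency and time delay:
phi = 360 * f * t_delay
    = 360 * 2220.2 * 2.8e-05
    = 22.38 degrees
    mod 360 = 22.38 degrees

22.38 degrees


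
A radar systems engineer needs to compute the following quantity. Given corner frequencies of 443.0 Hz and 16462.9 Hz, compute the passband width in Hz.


Bandwidth is the difference of -3dB frequencies:
BW = f_high - f_low
   = 16462.9 - 443.0
   = 16019.9 Hz

16019.9 Hz


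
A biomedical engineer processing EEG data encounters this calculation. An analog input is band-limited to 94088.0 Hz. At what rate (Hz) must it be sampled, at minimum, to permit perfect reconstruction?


The Nyquist rate is twice the maximum frequency component.
fs_min = 2 * fmax
      = 2 * 94088.0
      = 188176.0 Hz

188176.0


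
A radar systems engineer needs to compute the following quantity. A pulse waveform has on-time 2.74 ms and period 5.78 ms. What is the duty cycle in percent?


Duty cycle as a percentage:
DC = (t_on / T) * 100
   = (2.74 / 5.78) * 100
   = 0.474048 * 100
   = 47.4 %

47.4 %


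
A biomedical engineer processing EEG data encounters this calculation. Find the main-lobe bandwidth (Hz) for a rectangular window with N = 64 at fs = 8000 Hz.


Main lobe width for a rectangular window:
Width = 2 * fs / N
      = 2 * 8000 / 64
      = 16000 / 64
      = 250.0 Hz

250.0 Hz


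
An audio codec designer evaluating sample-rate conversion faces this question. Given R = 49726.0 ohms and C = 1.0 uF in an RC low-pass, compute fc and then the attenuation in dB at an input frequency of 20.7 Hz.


Step 1 — cutoff frequency:
fc = 1 / (2*pi*R*C)
C = 1.0 uF = 1e-06 F
fc = 1 / (2*pi*49726.0*1e-06)
   = 3.20064 Hz

Step 2 — magnitude at f = 20.7 Hz:
|H(f)| = 1 / sqrt(1 + (f/fc)^2)
f/fc = 20.7 / 3.20064 = 6.467457
|H| = 1 / sqrt(1 + 41.828) = 0.1528045
|H|_dB = 20*log10(0.1528045) = -16.32 dB

fc = 3.20064 Hz; |H(20.7 Hz)| = -16.32 dB


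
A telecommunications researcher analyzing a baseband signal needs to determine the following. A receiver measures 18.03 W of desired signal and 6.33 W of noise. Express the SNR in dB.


SNR in decibels:
SNR = 10 * log10(Ps / Pn)
    = 10 * log10(18.03 / 6.33)
    = 10 * log10(2.8483)
    = 10 * 0.4546
    = 4.55 dB

4.55 dB


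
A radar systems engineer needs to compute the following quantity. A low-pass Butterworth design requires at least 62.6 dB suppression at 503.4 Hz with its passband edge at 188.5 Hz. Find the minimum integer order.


Butterworth filter order formula:
n = log10(10^(A/10) - 1) / (2 * log10(f_stop/f_pass))
10^(62.6/10) - 1 = 1819699.8586
f_stop/f_pass = 503.4 / 188.5 = 2.6706
n = 7.3371 -> ceil = 8

8


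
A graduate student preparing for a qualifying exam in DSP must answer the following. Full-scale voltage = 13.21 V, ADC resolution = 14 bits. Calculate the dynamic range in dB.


Dynamic range from full-scale to LSB:
V_min = V_max / 2^bits = 13.21 / 2^14
DR = 20 * log10(V_max / V_min)
   = 20 * log10(2^14)
   = 20 * 14 * log10(2)
   = 84.29 dB

84.29 dB


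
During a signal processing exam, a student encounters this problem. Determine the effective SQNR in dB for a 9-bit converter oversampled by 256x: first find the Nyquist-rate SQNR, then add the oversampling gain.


Step 1 — baseline SQNR at Nyquist:
SQNR_base = 6.02*N + 1.76
          = 6.02*9 + 1.76
          = 55.94 dB

Step 2 — oversampling processing gain:
G = 10*log10(OSR) = 10*log10(256) = 24.08 dB

Step 3 — total:
SQNR_total = 55.94 + 24.08 = 80.02 dB

Base SQNR = 55.94 dB; oversampled SQNR = 80.02 dB


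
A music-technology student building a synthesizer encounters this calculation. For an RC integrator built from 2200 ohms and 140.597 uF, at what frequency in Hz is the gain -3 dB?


Cutoff frequency of a first-order RC filter:
fc = 1 / (2 * pi * R * C)
C = 140.597 uF = 0.000140597 F
fc = 1 / (2 * pi * 2200 * 0.000140597)
   = 1 / 1.9434734101938
   = 0.514543 Hz

0.514543 Hz


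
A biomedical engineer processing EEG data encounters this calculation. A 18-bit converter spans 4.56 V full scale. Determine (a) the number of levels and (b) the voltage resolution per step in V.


Step 1 — number of quantization levels:
L = 2^N = 2^18 = 262144

Step 2 — LSB step size:
delta = Vfs / L
      = 4.56 / 262144
      = 1.74e-05 V

Levels = 262144; step size = 1.74e-05 V


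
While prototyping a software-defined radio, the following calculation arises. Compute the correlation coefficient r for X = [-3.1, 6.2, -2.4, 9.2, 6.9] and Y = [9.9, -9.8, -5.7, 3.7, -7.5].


Pearson correlation coefficient (population):
r = cov(X,Y) / (std(X) * std(Y))
Mean X = 3.36, Mean Y = -1.88
Cov(X,Y) = -12.7792
Std(X) = 5.091405, Std(Y) = 7.467369
r = -0.3361

-0.3361


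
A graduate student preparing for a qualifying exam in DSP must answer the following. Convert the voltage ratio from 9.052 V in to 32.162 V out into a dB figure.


Voltage gain in dB:
G = 20 * log10(Vout / Vin)
  = 20 * log10(32.162 / 9.052)
  = 20 * log10(3.553027)
  = 20 * 0.550599
  = 11.01 dB

11.01 dB


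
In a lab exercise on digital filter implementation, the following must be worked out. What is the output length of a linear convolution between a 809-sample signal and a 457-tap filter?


Linear convolution output length:
L = N + M - 1
  = 809 + 457 - 1
  = 1265 samples

1265


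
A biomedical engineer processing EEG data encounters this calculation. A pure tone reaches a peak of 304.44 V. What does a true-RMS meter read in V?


RMS voltage for a sinusoidal waveform:
V_rms = V_peak / sqrt(2)
      = 304.44 / 1.414214
      = 215.272 V

215.272 V


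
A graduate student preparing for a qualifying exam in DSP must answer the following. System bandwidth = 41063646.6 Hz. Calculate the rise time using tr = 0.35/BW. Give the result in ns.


Rise time from bandwidth relationship:
tr = 0.35 / BW
   = 0.35 / 41063646.6
   = 8.523354085e-09 s
   = 8.5234 ns

8.5234 ns


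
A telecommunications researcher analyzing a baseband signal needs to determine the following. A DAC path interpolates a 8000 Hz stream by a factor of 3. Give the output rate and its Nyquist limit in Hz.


Step 1 — output sample rate after interpolation by L:
fs_out = L * fs_in = 3 * 8000 = 24000 Hz

Step 2 — Nyquist frequency of the output stream:
f_Nyq = fs_out / 2 = 24000 / 2 = 12000.0 Hz

fs_out = 24000 Hz; f_Nyquist = 12000.0 Hz


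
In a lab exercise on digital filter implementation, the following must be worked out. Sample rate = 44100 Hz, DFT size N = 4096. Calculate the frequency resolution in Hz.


DFT frequency resolution:
df = fs / N
   = 44100 / 4096
   = 10.7666 Hz

10.7666 Hz


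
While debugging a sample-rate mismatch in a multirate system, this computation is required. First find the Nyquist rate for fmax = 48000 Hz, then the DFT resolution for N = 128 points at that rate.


Step 1 — Nyquist sampling rate:
fs = 2 * fmax = 2 * 48000 = 96000 Hz

Step 2 — DFT bin spacing:
df = fs / N = 96000 / 128 = 750.0 Hz

750.0 Hz


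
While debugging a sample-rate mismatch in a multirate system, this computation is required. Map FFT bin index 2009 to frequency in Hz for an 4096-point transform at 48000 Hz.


Frequency of DFT bin k:
f_k = k * fs / N
    = 2009 * 48000 / 4096
    = 96432000 / 4096
    = 23542.969 Hz

23542.969 Hz


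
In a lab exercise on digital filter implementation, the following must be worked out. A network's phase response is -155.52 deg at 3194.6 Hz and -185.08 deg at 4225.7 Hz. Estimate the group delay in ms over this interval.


Group delay from phase difference:
tau = -d(phi)/d(omega)
d(phi) = -29.56 deg = -0.515919 rad
d(omega) = 2*pi*(4225.7 - 3194.6) = 6478.5924 rad/s
tau = -(-0.515919) / 6478.5924
    = 0.0796 ms

0.0796 ms


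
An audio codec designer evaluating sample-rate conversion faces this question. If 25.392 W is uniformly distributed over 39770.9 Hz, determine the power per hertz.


Power spectral density:
PSD = P / BW
    = 25.392 / 39770.9
    = 0.00063846 W/Hz

0.00063846 W/Hz


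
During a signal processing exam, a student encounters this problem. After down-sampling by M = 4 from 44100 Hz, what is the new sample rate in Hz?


Decimation reduces the sample rate:
fs_out = fs_in / M
       = 44100 / 4
       = 11025.0 Hz

11025.0 Hz


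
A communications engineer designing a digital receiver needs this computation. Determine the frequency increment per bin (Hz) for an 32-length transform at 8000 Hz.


DFT frequency resolution:
df = fs / N
   = 8000 / 32
   = 250.0 Hz

250.0 Hz


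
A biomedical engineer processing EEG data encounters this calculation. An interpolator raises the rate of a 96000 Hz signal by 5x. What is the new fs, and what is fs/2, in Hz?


Step 1 — output sample rate after interpolation by L:
fs_out = L * fs_in = 5 * 96000 = 480000 Hz

Step 2 — Nyquist frequency of the output stream:
f_Nyq = fs_out / 2 = 480000 / 2 = 240000.0 Hz

fs_out = 480000 Hz; f_Nyquist = 240000.0 Hz


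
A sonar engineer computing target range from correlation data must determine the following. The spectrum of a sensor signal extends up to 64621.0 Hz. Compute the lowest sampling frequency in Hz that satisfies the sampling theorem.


The Nyquist rate is twice the maximum frequency component.
fs_min = 2 * fmax
      = 2 * 64621.0
      = 129242.0 Hz

129242.0


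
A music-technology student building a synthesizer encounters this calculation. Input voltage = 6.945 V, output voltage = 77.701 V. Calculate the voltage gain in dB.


Voltage gain in dB:
G = 20 * log10(Vout / Vin)
  = 20 * log10(77.701 / 6.945)
  = 20 * log10(11.188049)
  = 20 * 1.048754
  = 20.98 dB

20.98 dB


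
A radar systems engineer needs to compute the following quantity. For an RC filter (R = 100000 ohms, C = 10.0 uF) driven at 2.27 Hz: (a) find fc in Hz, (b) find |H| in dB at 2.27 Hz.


Step 1 — cutoff frequency:
fc = 1 / (2*pi*R*C)
C = 10.0 uF = 1e-05 F
fc = 1 / (2*pi*100000*1e-05)
   = 0.159155 Hz

Step 2 — magnitude at f = 2.27 Hz:
|H(f)| = 1 / sqrt(1 + (f/fc)^2)
f/fc = 2.27 / 0.159155 = 14.262826
|H| = 1 / sqrt(1 + 203.428206) = 0.0699406
|H|_dB = 20*log10(0.0699406) = -23.11 dB

fc = 0.159155 Hz; |H(2.27 Hz)| = -23.11 dB


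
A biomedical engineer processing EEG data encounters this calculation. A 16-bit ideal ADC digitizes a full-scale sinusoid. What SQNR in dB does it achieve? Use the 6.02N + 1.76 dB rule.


Theoretical SNR for a full-scale sinusoid:
SNR = 6.02 * N + 1.76
    = 6.02 * 16 + 1.76
    = 96.32 + 1.76
    = 98.08 dB

98.08 dB


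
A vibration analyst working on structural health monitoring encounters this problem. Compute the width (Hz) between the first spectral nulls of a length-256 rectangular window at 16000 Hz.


Main lobe width for a rectangular window:
Width = 2 * fs / N
      = 2 * 16000 / 256
      = 32000 / 256
      = 125.0 Hz

125.0 Hz


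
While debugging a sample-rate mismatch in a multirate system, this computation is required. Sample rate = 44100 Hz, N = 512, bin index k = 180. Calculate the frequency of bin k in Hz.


Frequency of DFT bin k:
f_k = k * fs / N
    = 180 * 44100 / 512
    = 7938000 / 512
    = 15503.906 Hz

15503.906 Hz


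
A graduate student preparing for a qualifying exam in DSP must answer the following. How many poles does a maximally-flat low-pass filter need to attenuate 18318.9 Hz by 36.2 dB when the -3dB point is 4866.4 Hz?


Butterworth filter order formula:
n = log10(10^(A/10) - 1) / (2 * log10(f_stop/f_pass))
10^(36.2/10) - 1 = 4167.6938
f_stop/f_pass = 18318.9 / 4866.4 = 3.7644
n = 3.144 -> ceil = 4

4


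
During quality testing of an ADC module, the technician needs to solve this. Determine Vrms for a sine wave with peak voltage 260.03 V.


RMS voltage for a sinusoidal waveform:
V_rms = V_peak / sqrt(2)
      = 260.03 / 1.414214
      = 183.869 V

183.869 V


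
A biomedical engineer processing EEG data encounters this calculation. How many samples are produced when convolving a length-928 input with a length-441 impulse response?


Linear convolution output length:
L = N + M - 1
  = 928 + 441 - 1
  = 1368 samples

1368


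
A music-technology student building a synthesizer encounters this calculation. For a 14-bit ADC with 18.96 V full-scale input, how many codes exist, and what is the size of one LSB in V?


Step 1 — number of quantization levels:
L = 2^N = 2^14 = 16384

Step 2 — LSB step size:
delta = Vfs / L
      = 18.96 / 16384
      = 0.00115723 V

Levels = 16384; step size = 0.00115723 V


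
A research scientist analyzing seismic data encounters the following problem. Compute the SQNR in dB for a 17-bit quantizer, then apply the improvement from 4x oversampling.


Step 1 — baseline SQNR at Nyquist:
SQNR_base = 6.02*N + 1.76
          = 6.02*17 + 1.76
          = 104.1 dB

Step 2 — oversampling processing gain:
G = 10*log10(OSR) = 10*log10(4) = 6.02 dB

Step 3 — total:
SQNR_total = 104.1 + 6.02 = 110.12 dB

Base SQNR = 104.1 dB; oversampled SQNR = 110.12 dB


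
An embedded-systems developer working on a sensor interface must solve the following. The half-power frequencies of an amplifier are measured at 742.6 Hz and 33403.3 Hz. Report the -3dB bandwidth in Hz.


Bandwidth is the difference of -3dB frequencies:
BW = f_high - f_low
   = 33403.3 - 742.6
   = 32660.7 Hz

32660.7 Hz


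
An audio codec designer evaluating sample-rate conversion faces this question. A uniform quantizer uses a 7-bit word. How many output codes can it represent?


Number of quantization levels = 2^N
= 2^7
= 128

128


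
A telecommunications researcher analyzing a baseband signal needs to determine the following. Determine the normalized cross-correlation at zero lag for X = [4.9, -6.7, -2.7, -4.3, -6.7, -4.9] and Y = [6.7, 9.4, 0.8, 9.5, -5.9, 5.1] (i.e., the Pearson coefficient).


Pearson correlation coefficient (population):
r = cov(X,Y) / (std(X) * std(Y))
Mean X = -3.4, Mean Y = 4.2667
Cov(X,Y) = 4.736667
Std(X) = 3.962743, Std(Y) = 5.411921
r = 0.2209

0.2209
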